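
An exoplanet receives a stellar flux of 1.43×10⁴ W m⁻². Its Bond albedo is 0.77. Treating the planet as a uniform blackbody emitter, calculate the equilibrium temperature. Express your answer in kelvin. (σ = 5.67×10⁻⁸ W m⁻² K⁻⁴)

Energy balance: absorbed = emitted ⇒ πR²·S(1−A) = 4πR²·σT_eq⁴, so T_eq⁴ = S(1−A)/(4σ).
T_eq = [1.43×10⁴ × 0.23 / (4 × 5.67×10⁻⁸)]^(1/4) = (1.45×10¹⁰)^(1/4) = 347 K.

T_eq ≈ 347 K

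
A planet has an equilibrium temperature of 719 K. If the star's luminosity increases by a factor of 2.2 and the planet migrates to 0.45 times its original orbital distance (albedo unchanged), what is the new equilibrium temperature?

T_eq ∝ L^(1/4) · d^(−1/2).
T′ = 719 × 2.2^(1/4) / 0.45^(1/2) = 1310 K.

T_eq ≈ 1310 K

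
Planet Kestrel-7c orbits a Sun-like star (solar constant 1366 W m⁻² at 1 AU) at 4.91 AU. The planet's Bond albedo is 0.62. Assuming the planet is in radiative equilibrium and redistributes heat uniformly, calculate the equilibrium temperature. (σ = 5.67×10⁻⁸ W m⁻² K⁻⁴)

T_eq ≈ 98.7 K

Flux at 4.91 AU: S = 1366/4.91² = 56.7 W m⁻².
Energy balance: absorbed = emitted ⇒ πR²·S(1−A) = 4πR²·σT_eq⁴, so T_eq⁴ = S(1−A)/(4σ).
T_eq = [56.7 × 0.38 / (4 × 5.67×10⁻⁸)]^(1/4) = (9.49×10⁷)^(1/4) = 98.7 K.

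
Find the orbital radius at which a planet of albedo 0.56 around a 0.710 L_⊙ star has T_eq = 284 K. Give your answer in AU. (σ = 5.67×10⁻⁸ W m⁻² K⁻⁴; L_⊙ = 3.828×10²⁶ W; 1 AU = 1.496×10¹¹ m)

d ≈ 0.537 AU

L = 0.710 × 3.828×10²⁶ = 2.72×10²⁶ W.
From T_eq⁴ = L(1−A)/(16πσd²): d = √[L(1−A)/(16πσT_eq⁴)].
d = √[2.72×10²⁶ × 0.44 / (16π × 5.67×10⁻⁸ × (284)⁴)] = 8.03×10¹⁰ m = 0.537 AU.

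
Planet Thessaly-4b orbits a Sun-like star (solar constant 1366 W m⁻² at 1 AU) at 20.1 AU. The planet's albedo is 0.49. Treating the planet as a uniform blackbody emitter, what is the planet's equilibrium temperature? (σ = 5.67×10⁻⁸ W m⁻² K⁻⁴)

Flux at 20.1 AU: S = 1366/20.1² = 3.38 W m⁻².
Energy balance: absorbed = emitted ⇒ πR²·S(1−A) = 4πR²·σT_eq⁴, so T_eq⁴ = S(1−A)/(4σ).
T_eq = [3.38 × 0.51 / (4 × 5.67×10⁻⁸)]^(1/4) = (7.60×10⁶)^(1/4) = 52.5 K.

T_eq ≈ 52.5 K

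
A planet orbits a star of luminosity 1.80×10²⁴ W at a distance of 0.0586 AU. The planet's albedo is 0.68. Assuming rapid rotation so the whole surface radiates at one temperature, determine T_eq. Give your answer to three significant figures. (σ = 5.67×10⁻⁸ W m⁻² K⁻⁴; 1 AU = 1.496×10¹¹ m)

d = 0.0586 AU = 8.77×10⁹ m.
Flux: S = L/(4πd²) = 1.80×10²⁴/(4π×(8.77×10⁹)²) = 1860 W m⁻².
Energy balance: absorbed = emitted ⇒ πR²·S(1−A) = 4πR²·σT_eq⁴, so T_eq⁴ = S(1−A)/(4σ).
T_eq = [1860 × 0.32 / (4 × 5.67×10⁻⁸)]^(1/4) = (2.63×10⁹)^(1/4) = 226 K.

T_eq ≈ 226 K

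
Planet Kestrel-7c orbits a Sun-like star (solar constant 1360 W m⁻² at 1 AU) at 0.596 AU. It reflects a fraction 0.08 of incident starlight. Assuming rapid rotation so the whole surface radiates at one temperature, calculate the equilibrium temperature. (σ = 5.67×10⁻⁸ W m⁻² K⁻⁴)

Flux at 0.596 AU: S = 1360/0.596² = 3830 W m⁻².
Energy balance: absorbed = emitted ⇒ πR²·S(1−A) = 4πR²·σT_eq⁴, so T_eq⁴ = S(1−A)/(4σ).
T_eq = [3830 × 0.92 / (4 × 5.67×10⁻⁸)]^(1/4) = (1.55×10¹⁰)^(1/4) = 353 K.

T_eq ≈ 353 K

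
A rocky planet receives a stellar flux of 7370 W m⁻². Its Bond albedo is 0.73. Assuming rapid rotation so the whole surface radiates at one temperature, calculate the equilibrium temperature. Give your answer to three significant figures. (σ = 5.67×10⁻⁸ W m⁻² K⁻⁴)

T_eq ≈ 306 K

Energy balance: absorbed = emitted ⇒ πR²·S(1−A) = 4πR²·σT_eq⁴, so T_eq⁴ = S(1−A)/(4σ).
T_eq = [7370 × 0.27 / (4 × 5.67×10⁻⁸)]^(1/4) = (8.77×10⁹)^(1/4) = 306 K.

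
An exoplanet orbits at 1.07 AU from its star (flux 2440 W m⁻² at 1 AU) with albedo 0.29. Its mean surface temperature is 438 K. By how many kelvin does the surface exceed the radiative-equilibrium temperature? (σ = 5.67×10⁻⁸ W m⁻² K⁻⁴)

S = 2440/1.07² = 2131 W m⁻².
T_eq = [S(1−A)/(4σ)]^(1/4) = [2131×0.71/(4×5.67×10⁻⁸)]^(1/4) = 285.8 K.
ΔT = T_surf − T_eq = 438 − 285.8.

ΔT ≈ 152.2 K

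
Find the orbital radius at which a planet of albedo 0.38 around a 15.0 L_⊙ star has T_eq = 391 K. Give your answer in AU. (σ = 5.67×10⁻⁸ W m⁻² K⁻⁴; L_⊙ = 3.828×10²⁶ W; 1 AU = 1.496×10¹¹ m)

L = 15.0 × 3.828×10²⁶ = 5.74×10²⁷ W.
From T_eq⁴ = L(1−A)/(16πσd²): d = √[L(1−A)/(16πσT_eq⁴)].
d = √[5.74×10²⁷ × 0.62 / (16π × 5.67×10⁻⁸ × (391)⁴)] = 2.31×10¹¹ m = 1.55 AU.

d ≈ 1.55 AU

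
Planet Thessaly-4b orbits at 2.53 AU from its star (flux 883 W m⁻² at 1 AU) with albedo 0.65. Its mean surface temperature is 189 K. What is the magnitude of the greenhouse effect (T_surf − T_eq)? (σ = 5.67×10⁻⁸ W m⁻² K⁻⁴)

S = 883/2.53² = 137.9 W m⁻².
T_eq = [S(1−A)/(4σ)]^(1/4) = [137.9×0.35/(4×5.67×10⁻⁸)]^(1/4) = 120.8 K.
ΔT = T_surf − T_eq = 189 − 120.8.

ΔT ≈ 68.2 K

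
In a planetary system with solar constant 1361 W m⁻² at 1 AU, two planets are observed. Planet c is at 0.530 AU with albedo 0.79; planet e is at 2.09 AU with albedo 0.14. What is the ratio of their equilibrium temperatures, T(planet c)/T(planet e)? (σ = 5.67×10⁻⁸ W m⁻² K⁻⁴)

T_eq = [S₀(1−A)/(4σd²)]^(1/4), so T ∝ (1−A)^(1/4) / √d.
T₁ = [1361×0.21/(4×5.67×10⁻⁸×0.530²)]^(1/4) = 258.80 K.
T₂ = [1361×0.86/(4×5.67×10⁻⁸×2.09²)]^(1/4) = 185.40 K.

T₁/T₂ ≈ 1.396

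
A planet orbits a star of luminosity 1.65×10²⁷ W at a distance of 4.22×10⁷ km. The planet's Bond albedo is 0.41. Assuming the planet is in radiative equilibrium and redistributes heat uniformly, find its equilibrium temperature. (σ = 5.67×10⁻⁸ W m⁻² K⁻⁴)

d = 4.22×10⁷ km = 4.22×10¹⁰ m.
Flux: S = L/(4πd²) = 1.65×10²⁷/(4π×(4.22×10¹⁰)²) = 7.37×10⁴ W m⁻².
Energy balance: absorbed = emitted ⇒ πR²·S(1−A) = 4πR²·σT_eq⁴, so T_eq⁴ = S(1−A)/(4σ).
T_eq = [7.37×10⁴ × 0.59 / (4 × 5.67×10⁻⁸)]^(1/4) = (1.92×10¹¹)^(1/4) = 662 K.

T_eq ≈ 662 K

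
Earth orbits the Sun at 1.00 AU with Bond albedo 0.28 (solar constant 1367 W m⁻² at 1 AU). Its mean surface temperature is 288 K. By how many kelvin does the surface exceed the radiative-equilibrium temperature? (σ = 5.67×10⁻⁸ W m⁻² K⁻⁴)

S = 1367/1.00² = 1367 W m⁻².
T_eq = [S(1−A)/(4σ)]^(1/4) = [1367×0.72/(4×5.67×10⁻⁸)]^(1/4) = 256.7 K.
ΔT = T_surf − T_eq = 288 − 256.7.

ΔT ≈ 31.3 K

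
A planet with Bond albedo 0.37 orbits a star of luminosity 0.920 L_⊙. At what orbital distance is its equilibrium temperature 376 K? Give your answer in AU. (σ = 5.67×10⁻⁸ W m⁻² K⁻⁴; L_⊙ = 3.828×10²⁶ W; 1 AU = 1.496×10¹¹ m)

d ≈ 0.417 AU

L = 0.920 × 3.828×10²⁶ = 3.52×10²⁶ W.
From T_eq⁴ = L(1−A)/(16πσd²): d = √[L(1−A)/(16πσT_eq⁴)].
d = √[3.52×10²⁶ × 0.63 / (16π × 5.67×10⁻⁸ × (376)⁴)] = 6.24×10¹⁰ m = 0.417 AU.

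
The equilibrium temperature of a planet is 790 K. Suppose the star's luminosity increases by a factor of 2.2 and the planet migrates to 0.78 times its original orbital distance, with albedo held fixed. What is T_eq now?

T_eq ∝ L^(1/4) · d^(−1/2).
T′ = 790 × 2.2^(1/4) / 0.78^(1/2) = 1090 K.

T_eq ≈ 1090 K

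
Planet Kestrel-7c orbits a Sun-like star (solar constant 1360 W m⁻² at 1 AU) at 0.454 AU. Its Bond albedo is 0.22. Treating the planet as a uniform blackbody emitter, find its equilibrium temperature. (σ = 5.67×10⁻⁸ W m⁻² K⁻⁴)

Flux at 0.454 AU: S = 1360/0.454² = 6600 W m⁻².
Energy balance: absorbed = emitted ⇒ πR²·S(1−A) = 4πR²·σT_eq⁴, so T_eq⁴ = S(1−A)/(4σ).
T_eq = [6600 × 0.78 / (4 × 5.67×10⁻⁸)]^(1/4) = (2.27×10¹⁰)^(1/4) = 388 K.

T_eq ≈ 388 K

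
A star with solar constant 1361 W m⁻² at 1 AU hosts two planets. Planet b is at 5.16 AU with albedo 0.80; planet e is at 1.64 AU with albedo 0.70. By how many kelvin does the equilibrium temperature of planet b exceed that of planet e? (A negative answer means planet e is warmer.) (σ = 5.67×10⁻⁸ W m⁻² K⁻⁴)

ΔT ≈ -78.9 K

T_eq = [S₀(1−A)/(4σd²)]^(1/4), so T ∝ (1−A)^(1/4) / √d.
T₁ = [1361×0.20/(4×5.67×10⁻⁸×5.16²)]^(1/4) = 81.94 K.
T₂ = [1361×0.30/(4×5.67×10⁻⁸×1.64²)]^(1/4) = 160.85 K.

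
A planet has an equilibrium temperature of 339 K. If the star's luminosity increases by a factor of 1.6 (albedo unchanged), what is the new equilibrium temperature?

T_eq ∝ L^(1/4) · d^(−1/2).
T′ = 339 × 1.6^(1/4) = 381 K.

T_eq ≈ 381 K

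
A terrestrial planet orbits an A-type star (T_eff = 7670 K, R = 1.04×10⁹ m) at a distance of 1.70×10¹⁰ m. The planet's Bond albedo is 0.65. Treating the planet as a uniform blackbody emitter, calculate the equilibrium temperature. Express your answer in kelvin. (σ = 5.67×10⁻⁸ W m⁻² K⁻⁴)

T_eq ≈ 1030 K

L = 4πR_⋆²σT_⋆⁴ = 4π(1.04×10⁹)² × 5.67×10⁻⁸ × (7670)⁴ = 2.67×10²⁷ W.
S = L/(4πd²) = 7.34×10⁵ W m⁻².
Energy balance: absorbed = emitted ⇒ πR²·S(1−A) = 4πR²·σT_eq⁴, so T_eq⁴ = S(1−A)/(4σ).
T_eq = [7.34×10⁵ × 0.35 / (4 × 5.67×10⁻⁸)]^(1/4) = (1.13×10¹²)^(1/4) = 1030 K.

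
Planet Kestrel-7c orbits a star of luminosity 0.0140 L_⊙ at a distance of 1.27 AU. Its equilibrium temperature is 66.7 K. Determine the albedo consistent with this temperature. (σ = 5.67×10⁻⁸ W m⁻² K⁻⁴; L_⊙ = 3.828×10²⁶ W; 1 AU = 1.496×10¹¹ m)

d = 1.27 AU = 1.90×10¹¹ m.
L = 0.0140 × 3.828×10²⁶ = 5.36×10²⁴ W.
Flux: S = L/(4πd²) = 5.36×10²⁴/(4π×(1.90×10¹¹)²) = 11.8 W m⁻².
From T_eq⁴ = S(1−A)/(4σ): 1−A = 4σT_eq⁴/S.
1−A = 4 × 5.67×10⁻⁸ × (66.7)⁴ / 11.8 = 0.380.

A ≈ 0.62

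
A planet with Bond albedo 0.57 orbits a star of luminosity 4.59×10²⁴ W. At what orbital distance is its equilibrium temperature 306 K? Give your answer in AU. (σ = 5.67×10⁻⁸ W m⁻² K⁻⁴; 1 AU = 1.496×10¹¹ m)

d ≈ 0.0594 AU

From T_eq⁴ = L(1−A)/(16πσd²): d = √[L(1−A)/(16πσT_eq⁴)].
d = √[4.59×10²⁴ × 0.43 / (16π × 5.67×10⁻⁸ × (306)⁴)] = 8.89×10⁹ m = 0.0594 AU.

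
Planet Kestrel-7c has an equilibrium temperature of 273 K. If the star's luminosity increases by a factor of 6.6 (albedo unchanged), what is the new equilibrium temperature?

T_eq ≈ 438 K

T_eq ∝ L^(1/4) · d^(−1/2).
T′ = 273 × 6.6^(1/4) = 438 K.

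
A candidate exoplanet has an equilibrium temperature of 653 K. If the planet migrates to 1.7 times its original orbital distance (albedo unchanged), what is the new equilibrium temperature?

T_eq ≈ 501 K

T_eq ∝ L^(1/4) · d^(−1/2).
T′ = 653 / 1.7^(1/2) = 501 K.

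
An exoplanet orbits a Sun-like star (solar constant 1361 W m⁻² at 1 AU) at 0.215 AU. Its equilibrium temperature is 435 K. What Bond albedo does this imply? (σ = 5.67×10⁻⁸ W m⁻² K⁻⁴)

Flux at 0.215 AU: S = 1361/0.215² = 2.94×10⁴ W m⁻².
From T_eq⁴ = S(1−A)/(4σ): 1−A = 4σT_eq⁴/S.
1−A = 4 × 5.67×10⁻⁸ × (435)⁴ / 2.94×10⁴ = 0.276.

A ≈ 0.72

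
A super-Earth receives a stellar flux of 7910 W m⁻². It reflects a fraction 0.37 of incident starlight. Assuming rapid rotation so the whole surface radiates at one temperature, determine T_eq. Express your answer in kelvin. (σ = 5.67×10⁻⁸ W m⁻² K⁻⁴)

T_eq ≈ 385 K

Energy balance: absorbed = emitted ⇒ πR²·S(1−A) = 4πR²·σT_eq⁴, so T_eq⁴ = S(1−A)/(4σ).
T_eq = [7910 × 0.63 / (4 × 5.67×10⁻⁸)]^(1/4) = (2.20×10¹⁰)^(1/4) = 385 K.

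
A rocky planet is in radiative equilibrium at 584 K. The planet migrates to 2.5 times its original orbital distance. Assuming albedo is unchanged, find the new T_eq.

T_eq ≈ 369 K

T_eq ∝ L^(1/4) · d^(−1/2).
T′ = 584 / 2.5^(1/2) = 369 K.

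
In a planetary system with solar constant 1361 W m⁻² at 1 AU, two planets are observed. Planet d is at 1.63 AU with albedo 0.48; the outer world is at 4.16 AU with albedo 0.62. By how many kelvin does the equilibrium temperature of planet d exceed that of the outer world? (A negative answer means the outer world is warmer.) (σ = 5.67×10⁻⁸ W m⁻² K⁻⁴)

ΔT ≈ 78.0 K

T_eq = [S₀(1−A)/(4σd²)]^(1/4), so T ∝ (1−A)^(1/4) / √d.
T₁ = [1361×0.52/(4×5.67×10⁻⁸×1.63²)]^(1/4) = 185.12 K.
T₂ = [1361×0.38/(4×5.67×10⁻⁸×4.16²)]^(1/4) = 107.14 K.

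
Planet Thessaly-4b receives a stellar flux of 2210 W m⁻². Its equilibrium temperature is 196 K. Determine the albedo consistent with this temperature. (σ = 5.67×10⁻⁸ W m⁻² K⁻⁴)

A ≈ 0.85

From T_eq⁴ = S(1−A)/(4σ): 1−A = 4σT_eq⁴/S.
1−A = 4 × 5.67×10⁻⁸ × (196)⁴ / 2210 = 0.151.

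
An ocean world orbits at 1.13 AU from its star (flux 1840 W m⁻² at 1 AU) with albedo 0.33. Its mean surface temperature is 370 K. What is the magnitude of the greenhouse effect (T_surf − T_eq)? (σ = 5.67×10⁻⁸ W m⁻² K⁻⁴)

S = 1840/1.13² = 1441 W m⁻².
T_eq = [S(1−A)/(4σ)]^(1/4) = [1441×0.67/(4×5.67×10⁻⁸)]^(1/4) = 255.4 K.
ΔT = T_surf − T_eq = 370 − 255.4.

ΔT ≈ 114.6 K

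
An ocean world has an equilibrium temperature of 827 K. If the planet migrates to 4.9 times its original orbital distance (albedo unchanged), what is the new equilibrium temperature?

T_eq ∝ L^(1/4) · d^(−1/2).
T′ = 827 / 4.9^(1/2) = 374 K.

T_eq ≈ 374 K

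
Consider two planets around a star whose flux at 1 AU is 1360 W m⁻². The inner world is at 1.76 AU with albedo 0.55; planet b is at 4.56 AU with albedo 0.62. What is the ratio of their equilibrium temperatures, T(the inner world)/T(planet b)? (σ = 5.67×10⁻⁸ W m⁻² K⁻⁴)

T₁/T₂ ≈ 1.679

T_eq = [S₀(1−A)/(4σd²)]^(1/4), so T ∝ (1−A)^(1/4) / √d.
T₁ = [1360×0.45/(4×5.67×10⁻⁸×1.76²)]^(1/4) = 171.80 K.
T₂ = [1360×0.38/(4×5.67×10⁻⁸×4.56²)]^(1/4) = 102.31 K.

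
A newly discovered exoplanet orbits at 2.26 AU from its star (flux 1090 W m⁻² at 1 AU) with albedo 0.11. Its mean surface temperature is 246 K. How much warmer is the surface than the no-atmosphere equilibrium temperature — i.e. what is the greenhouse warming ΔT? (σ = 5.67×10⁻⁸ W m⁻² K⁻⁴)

ΔT ≈ 75.9 K

S = 1090/2.26² = 213.4 W m⁻².
T_eq = [S(1−A)/(4σ)]^(1/4) = [213.4×0.89/(4×5.67×10⁻⁸)]^(1/4) = 170.1 K.
ΔT = T_surf − T_eq = 246 − 170.1.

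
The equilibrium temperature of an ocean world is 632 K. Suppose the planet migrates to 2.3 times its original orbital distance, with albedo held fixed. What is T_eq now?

T_eq ≈ 417 K

T_eq ∝ L^(1/4) · d^(−1/2).
T′ = 632 / 2.3^(1/2) = 417 K.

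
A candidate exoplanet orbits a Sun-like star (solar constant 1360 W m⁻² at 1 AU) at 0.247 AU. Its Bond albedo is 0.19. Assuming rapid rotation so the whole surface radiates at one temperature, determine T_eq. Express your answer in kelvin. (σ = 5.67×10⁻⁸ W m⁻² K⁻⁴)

T_eq ≈ 531 K

Flux at 0.247 AU: S = 1360/0.247² = 2.23×10⁴ W m⁻².
Energy balance: absorbed = emitted ⇒ πR²·S(1−A) = 4πR²·σT_eq⁴, so T_eq⁴ = S(1−A)/(4σ).
T_eq = [2.23×10⁴ × 0.81 / (4 × 5.67×10⁻⁸)]^(1/4) = (7.96×10¹⁰)^(1/4) = 531 K.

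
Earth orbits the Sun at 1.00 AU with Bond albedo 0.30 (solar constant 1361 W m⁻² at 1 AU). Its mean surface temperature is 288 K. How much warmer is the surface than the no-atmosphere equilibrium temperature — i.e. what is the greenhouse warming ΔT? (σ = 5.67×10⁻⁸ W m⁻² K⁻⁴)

ΔT ≈ 33.4 K

S = 1361/1.00² = 1361 W m⁻².
T_eq = [S(1−A)/(4σ)]^(1/4) = [1361×0.70/(4×5.67×10⁻⁸)]^(1/4) = 254.6 K.
ΔT = T_surf − T_eq = 288 − 254.6.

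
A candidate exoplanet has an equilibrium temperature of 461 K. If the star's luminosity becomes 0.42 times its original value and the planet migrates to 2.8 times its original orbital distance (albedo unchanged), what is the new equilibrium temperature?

T_eq ≈ 222 K

T_eq ∝ L^(1/4) · d^(−1/2).
T′ = 461 × 0.42^(1/4) / 2.8^(1/2) = 222 K.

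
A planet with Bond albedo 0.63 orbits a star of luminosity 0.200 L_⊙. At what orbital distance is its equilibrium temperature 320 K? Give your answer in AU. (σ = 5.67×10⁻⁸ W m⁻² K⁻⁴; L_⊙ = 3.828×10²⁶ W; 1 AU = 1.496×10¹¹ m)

L = 0.200 × 3.828×10²⁶ = 7.66×10²⁵ W.
From T_eq⁴ = L(1−A)/(16πσd²): d = √[L(1−A)/(16πσT_eq⁴)].
d = √[7.66×10²⁵ × 0.37 / (16π × 5.67×10⁻⁸ × (320)⁴)] = 3.08×10¹⁰ m = 0.206 AU.

d ≈ 0.206 AU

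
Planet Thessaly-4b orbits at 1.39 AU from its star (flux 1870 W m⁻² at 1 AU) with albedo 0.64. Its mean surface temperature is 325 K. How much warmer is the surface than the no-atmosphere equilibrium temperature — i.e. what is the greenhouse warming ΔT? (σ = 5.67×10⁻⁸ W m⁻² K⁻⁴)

ΔT ≈ 127.0 K

S = 1870/1.39² = 967.9 W m⁻².
T_eq = [S(1−A)/(4σ)]^(1/4) = [967.9×0.36/(4×5.67×10⁻⁸)]^(1/4) = 198.0 K.
ΔT = T_surf − T_eq = 325 − 198.0.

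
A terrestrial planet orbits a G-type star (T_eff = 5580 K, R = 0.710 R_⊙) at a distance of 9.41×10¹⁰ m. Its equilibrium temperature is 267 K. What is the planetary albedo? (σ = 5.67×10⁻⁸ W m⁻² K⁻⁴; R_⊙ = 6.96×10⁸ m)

A ≈ 0.24

R_⋆ = 0.710 × 6.96×10⁸ = 4.94×10⁸ m.
L = 4πR_⋆²σT_⋆⁴ = 4π(4.94×10⁸)² × 5.67×10⁻⁸ × (5580)⁴ = 1.69×10²⁶ W.
S = L/(4πd²) = 1520 W m⁻².
From T_eq⁴ = S(1−A)/(4σ): 1−A = 4σT_eq⁴/S.
1−A = 4 × 5.67×10⁻⁸ × (267)⁴ / 1520 = 0.760.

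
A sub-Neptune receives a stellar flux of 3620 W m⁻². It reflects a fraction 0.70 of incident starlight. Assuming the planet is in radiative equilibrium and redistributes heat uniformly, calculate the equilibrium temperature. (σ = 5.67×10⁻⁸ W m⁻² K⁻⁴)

Energy balance: absorbed = emitted ⇒ πR²·S(1−A) = 4πR²·σT_eq⁴, so T_eq⁴ = S(1−A)/(4σ).
T_eq = [3620 × 0.30 / (4 × 5.67×10⁻⁸)]^(1/4) = (4.79×10⁹)^(1/4) = 263 K.

T_eq ≈ 263 K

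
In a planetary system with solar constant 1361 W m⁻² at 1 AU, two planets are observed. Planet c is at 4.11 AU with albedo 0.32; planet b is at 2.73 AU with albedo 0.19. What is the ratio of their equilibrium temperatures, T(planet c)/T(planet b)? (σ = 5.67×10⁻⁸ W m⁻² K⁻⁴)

T₁/T₂ ≈ 0.780

T_eq = [S₀(1−A)/(4σd²)]^(1/4), so T ∝ (1−A)^(1/4) / √d.
T₁ = [1361×0.68/(4×5.67×10⁻⁸×4.11²)]^(1/4) = 124.67 K.
T₂ = [1361×0.81/(4×5.67×10⁻⁸×2.73²)]^(1/4) = 159.81 K.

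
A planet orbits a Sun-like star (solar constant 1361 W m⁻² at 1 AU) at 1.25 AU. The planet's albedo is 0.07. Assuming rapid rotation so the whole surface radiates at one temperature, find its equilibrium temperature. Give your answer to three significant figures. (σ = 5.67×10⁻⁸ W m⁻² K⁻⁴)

Flux at 1.25 AU: S = 1361/1.25² = 871 W m⁻².
Energy balance: absorbed = emitted ⇒ πR²·S(1−A) = 4πR²·σT_eq⁴, so T_eq⁴ = S(1−A)/(4σ).
T_eq = [871 × 0.93 / (4 × 5.67×10⁻⁸)]^(1/4) = (3.57×10⁹)^(1/4) = 244 K.

T_eq ≈ 244 K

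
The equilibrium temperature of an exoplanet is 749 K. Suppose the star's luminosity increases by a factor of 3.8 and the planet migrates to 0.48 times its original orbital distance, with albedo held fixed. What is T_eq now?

T_eq ≈ 1510 K

T_eq ∝ L^(1/4) · d^(−1/2).
T′ = 749 × 3.8^(1/4) / 0.48^(1/2) = 1510 K.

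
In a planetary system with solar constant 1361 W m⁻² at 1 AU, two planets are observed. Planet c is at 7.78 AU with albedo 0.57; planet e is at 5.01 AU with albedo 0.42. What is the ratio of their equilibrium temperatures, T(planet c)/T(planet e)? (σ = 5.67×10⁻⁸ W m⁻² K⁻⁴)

T₁/T₂ ≈ 0.745

T_eq = [S₀(1−A)/(4σd²)]^(1/4), so T ∝ (1−A)^(1/4) / √d.
T₁ = [1361×0.43/(4×5.67×10⁻⁸×7.78²)]^(1/4) = 80.80 K.
T₂ = [1361×0.58/(4×5.67×10⁻⁸×5.01²)]^(1/4) = 108.52 K.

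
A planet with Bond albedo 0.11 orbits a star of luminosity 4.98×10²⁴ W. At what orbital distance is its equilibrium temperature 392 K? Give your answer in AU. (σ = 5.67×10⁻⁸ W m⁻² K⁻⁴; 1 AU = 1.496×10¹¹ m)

From T_eq⁴ = L(1−A)/(16πσd²): d = √[L(1−A)/(16πσT_eq⁴)].
d = √[4.98×10²⁴ × 0.89 / (16π × 5.67×10⁻⁸ × (392)⁴)] = 8.12×10⁹ m = 0.0542 AU.

d ≈ 0.0542 AU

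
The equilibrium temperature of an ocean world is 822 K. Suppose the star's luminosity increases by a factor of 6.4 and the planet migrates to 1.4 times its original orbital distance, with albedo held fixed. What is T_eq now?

T_eq ∝ L^(1/4) · d^(−1/2).
T′ = 822 × 6.4^(1/4) / 1.4^(1/2) = 1100 K.

T_eq ≈ 1100 K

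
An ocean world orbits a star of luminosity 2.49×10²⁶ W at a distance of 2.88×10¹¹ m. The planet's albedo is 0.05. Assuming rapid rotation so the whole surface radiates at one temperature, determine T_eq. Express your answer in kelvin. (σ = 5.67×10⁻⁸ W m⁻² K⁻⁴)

T_eq ≈ 178 K

Flux: S = L/(4πd²) = 2.49×10²⁶/(4π×(2.88×10¹¹)²) = 239 W m⁻².
Energy balance: absorbed = emitted ⇒ πR²·S(1−A) = 4πR²·σT_eq⁴, so T_eq⁴ = S(1−A)/(4σ).
T_eq = [239 × 0.95 / (4 × 5.67×10⁻⁸)]^(1/4) = (1.00×10⁹)^(1/4) = 178 K.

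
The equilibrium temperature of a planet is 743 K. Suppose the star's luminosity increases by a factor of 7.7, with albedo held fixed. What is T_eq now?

T_eq ∝ L^(1/4) · d^(−1/2).
T′ = 743 × 7.7^(1/4) = 1240 K.

T_eq ≈ 1240 K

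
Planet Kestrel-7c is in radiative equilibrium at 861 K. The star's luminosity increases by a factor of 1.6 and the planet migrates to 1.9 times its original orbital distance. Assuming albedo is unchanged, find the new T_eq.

T_eq ≈ 703 K

T_eq ∝ L^(1/4) · d^(−1/2).
T′ = 861 × 1.6^(1/4) / 1.9^(1/2) = 703 K.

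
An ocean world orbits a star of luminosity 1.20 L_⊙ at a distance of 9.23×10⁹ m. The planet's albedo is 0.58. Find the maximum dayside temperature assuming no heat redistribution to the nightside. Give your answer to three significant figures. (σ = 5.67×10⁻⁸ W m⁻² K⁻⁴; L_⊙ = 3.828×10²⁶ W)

T_ss ≈ 1340 K

L = 1.20 × 3.828×10²⁶ = 4.59×10²⁶ W.
Flux: S = L/(4πd²) = 4.59×10²⁶/(4π×(9.23×10⁹)²) = 4.29×10⁵ W m⁻².
With no redistribution each surface element balances locally: S(1−A) = σT⁴.
T = [4.29×10⁵ × 0.42 / 5.67×10⁻⁸]^(1/4) = (3.18×10¹²)^(1/4) = 1340 K.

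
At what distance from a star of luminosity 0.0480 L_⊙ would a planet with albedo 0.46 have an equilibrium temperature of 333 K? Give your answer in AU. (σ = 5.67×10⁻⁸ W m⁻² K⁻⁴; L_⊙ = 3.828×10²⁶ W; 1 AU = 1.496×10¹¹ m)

L = 0.0480 × 3.828×10²⁶ = 1.84×10²⁵ W.
From T_eq⁴ = L(1−A)/(16πσd²): d = √[L(1−A)/(16πσT_eq⁴)].
d = √[1.84×10²⁵ × 0.54 / (16π × 5.67×10⁻⁸ × (333)⁴)] = 1.68×10¹⁰ m = 0.112 AU.

d ≈ 0.112 AU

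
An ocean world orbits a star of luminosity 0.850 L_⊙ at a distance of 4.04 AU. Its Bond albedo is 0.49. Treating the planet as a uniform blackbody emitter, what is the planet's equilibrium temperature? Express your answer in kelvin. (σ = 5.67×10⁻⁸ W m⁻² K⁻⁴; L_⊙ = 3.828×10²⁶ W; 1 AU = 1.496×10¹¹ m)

d = 4.04 AU = 6.04×10¹¹ m.
L = 0.850 × 3.828×10²⁶ = 3.25×10²⁶ W.
Flux: S = L/(4πd²) = 3.25×10²⁶/(4π×(6.04×10¹¹)²) = 70.9 W m⁻².
Energy balance: absorbed = emitted ⇒ πR²·S(1−A) = 4πR²·σT_eq⁴, so T_eq⁴ = S(1−A)/(4σ).
T_eq = [70.9 × 0.51 / (4 × 5.67×10⁻⁸)]^(1/4) = (1.59×10⁸)^(1/4) = 112 K.

T_eq ≈ 112 K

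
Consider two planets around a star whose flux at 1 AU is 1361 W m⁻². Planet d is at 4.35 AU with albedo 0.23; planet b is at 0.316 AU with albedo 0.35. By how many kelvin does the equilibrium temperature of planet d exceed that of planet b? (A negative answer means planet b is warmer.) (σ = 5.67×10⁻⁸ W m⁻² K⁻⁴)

ΔT ≈ -319.6 K

T_eq = [S₀(1−A)/(4σd²)]^(1/4), so T ∝ (1−A)^(1/4) / √d.
T₁ = [1361×0.77/(4×5.67×10⁻⁸×4.35²)]^(1/4) = 125.01 K.
T₂ = [1361×0.65/(4×5.67×10⁻⁸×0.316²)]^(1/4) = 444.57 K.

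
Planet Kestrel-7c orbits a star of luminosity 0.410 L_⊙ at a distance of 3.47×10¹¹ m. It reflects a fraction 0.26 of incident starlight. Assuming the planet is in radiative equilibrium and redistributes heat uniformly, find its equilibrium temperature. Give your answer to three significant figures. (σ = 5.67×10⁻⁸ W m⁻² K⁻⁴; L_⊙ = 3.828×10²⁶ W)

L = 0.410 × 3.828×10²⁶ = 1.57×10²⁶ W.
Flux: S = L/(4πd²) = 1.57×10²⁶/(4π×(3.47×10¹¹)²) = 104 W m⁻².
Energy balance: absorbed = emitted ⇒ πR²·S(1−A) = 4πR²·σT_eq⁴, so T_eq⁴ = S(1−A)/(4σ).
T_eq = [104 × 0.74 / (4 × 5.67×10⁻⁸)]^(1/4) = (3.38×10⁸)^(1/4) = 136 K.

T_eq ≈ 136 K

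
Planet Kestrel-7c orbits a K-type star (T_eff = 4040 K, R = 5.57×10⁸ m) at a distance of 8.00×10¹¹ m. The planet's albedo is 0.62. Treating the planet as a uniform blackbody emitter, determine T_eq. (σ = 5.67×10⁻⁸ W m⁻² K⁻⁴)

L = 4πR_⋆²σT_⋆⁴ = 4π(5.57×10⁸)² × 5.67×10⁻⁸ × (4040)⁴ = 5.89×10²⁵ W.
S = L/(4πd²) = 7.32 W m⁻².
Energy balance: absorbed = emitted ⇒ πR²·S(1−A) = 4πR²·σT_eq⁴, so T_eq⁴ = S(1−A)/(4σ).
T_eq = [7.32 × 0.38 / (4 × 5.67×10⁻⁸)]^(1/4) = (1.23×10⁷)^(1/4) = 59.2 K.

T_eq ≈ 59.2 K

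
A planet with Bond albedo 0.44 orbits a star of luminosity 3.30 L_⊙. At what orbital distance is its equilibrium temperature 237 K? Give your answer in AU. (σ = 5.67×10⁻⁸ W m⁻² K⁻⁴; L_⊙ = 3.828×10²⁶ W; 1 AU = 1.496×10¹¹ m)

d ≈ 1.87 AU

L = 3.30 × 3.828×10²⁶ = 1.26×10²⁷ W.
From T_eq⁴ = L(1−A)/(16πσd²): d = √[L(1−A)/(16πσT_eq⁴)].
d = √[1.26×10²⁷ × 0.56 / (16π × 5.67×10⁻⁸ × (237)⁴)] = 2.80×10¹¹ m = 1.87 AU.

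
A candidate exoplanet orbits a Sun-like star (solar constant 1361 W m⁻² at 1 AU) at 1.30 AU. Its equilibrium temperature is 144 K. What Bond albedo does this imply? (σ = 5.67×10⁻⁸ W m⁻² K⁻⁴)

A ≈ 0.88

Flux at 1.30 AU: S = 1361/1.30² = 805 W m⁻².
From T_eq⁴ = S(1−A)/(4σ): 1−A = 4σT_eq⁴/S.
1−A = 4 × 5.67×10⁻⁸ × (144)⁴ / 805 = 0.121.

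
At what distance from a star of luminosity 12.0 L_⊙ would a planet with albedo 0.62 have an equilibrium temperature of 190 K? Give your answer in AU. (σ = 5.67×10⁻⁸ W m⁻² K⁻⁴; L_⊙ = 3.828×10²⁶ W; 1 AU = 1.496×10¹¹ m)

d ≈ 4.58 AU

L = 12.0 × 3.828×10²⁶ = 4.59×10²⁷ W.
From T_eq⁴ = L(1−A)/(16πσd²): d = √[L(1−A)/(16πσT_eq⁴)].
d = √[4.59×10²⁷ × 0.38 / (16π × 5.67×10⁻⁸ × (190)⁴)] = 6.86×10¹¹ m = 4.58 AU.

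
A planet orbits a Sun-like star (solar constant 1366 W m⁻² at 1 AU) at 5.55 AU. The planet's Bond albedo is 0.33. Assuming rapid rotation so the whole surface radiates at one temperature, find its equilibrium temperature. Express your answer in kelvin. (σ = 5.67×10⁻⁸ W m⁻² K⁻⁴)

T_eq ≈ 107 K

Flux at 5.55 AU: S = 1366/5.55² = 44.3 W m⁻².
Energy balance: absorbed = emitted ⇒ πR²·S(1−A) = 4πR²·σT_eq⁴, so T_eq⁴ = S(1−A)/(4σ).
T_eq = [44.3 × 0.67 / (4 × 5.67×10⁻⁸)]^(1/4) = (1.31×10⁸)^(1/4) = 107 K.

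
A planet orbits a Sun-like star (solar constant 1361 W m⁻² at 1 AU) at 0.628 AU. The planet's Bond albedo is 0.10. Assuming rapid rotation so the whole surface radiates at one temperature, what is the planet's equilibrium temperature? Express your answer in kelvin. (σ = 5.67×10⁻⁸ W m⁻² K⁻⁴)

Flux at 0.628 AU: S = 1361/0.628² = 3450 W m⁻².
Energy balance: absorbed = emitted ⇒ πR²·S(1−A) = 4πR²·σT_eq⁴, so T_eq⁴ = S(1−A)/(4σ).
T_eq = [3450 × 0.90 / (4 × 5.67×10⁻⁸)]^(1/4) = (1.37×10¹⁰)^(1/4) = 342 K.

T_eq ≈ 342 K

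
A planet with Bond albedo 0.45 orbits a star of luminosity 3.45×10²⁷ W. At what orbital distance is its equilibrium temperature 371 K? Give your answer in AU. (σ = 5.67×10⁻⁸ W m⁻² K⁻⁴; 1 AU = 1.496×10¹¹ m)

From T_eq⁴ = L(1−A)/(16πσd²): d = √[L(1−A)/(16πσT_eq⁴)].
d = √[3.45×10²⁷ × 0.55 / (16π × 5.67×10⁻⁸ × (371)⁴)] = 1.87×10¹¹ m = 1.25 AU.

d ≈ 1.25 AU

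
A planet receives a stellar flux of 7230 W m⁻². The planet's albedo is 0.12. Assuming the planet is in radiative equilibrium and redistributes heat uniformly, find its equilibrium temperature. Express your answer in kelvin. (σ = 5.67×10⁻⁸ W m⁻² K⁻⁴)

Energy balance: absorbed = emitted ⇒ πR²·S(1−A) = 4πR²·σT_eq⁴, so T_eq⁴ = S(1−A)/(4σ).
T_eq = [7230 × 0.88 / (4 × 5.67×10⁻⁸)]^(1/4) = (2.81×10¹⁰)^(1/4) = 409 K.

T_eq ≈ 409 K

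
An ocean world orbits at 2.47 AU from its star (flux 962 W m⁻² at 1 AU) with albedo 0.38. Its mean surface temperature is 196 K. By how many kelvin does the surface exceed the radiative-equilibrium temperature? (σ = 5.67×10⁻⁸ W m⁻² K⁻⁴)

ΔT ≈ 51.9 K

S = 962/2.47² = 157.7 W m⁻².
T_eq = [S(1−A)/(4σ)]^(1/4) = [157.7×0.62/(4×5.67×10⁻⁸)]^(1/4) = 144.1 K.
ΔT = T_surf − T_eq = 196 − 144.1.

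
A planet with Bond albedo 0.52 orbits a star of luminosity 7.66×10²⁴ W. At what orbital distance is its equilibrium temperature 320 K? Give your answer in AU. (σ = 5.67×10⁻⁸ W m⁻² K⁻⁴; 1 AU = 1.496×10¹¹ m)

d ≈ 0.0741 AU

From T_eq⁴ = L(1−A)/(16πσd²): d = √[L(1−A)/(16πσT_eq⁴)].
d = √[7.66×10²⁴ × 0.48 / (16π × 5.67×10⁻⁸ × (320)⁴)] = 1.11×10¹⁰ m = 0.0741 AU.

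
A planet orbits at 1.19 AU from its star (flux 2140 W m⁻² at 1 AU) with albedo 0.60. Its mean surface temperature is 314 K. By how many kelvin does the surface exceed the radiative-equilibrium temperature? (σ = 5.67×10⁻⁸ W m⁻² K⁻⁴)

S = 2140/1.19² = 1511 W m⁻².
T_eq = [S(1−A)/(4σ)]^(1/4) = [1511×0.40/(4×5.67×10⁻⁸)]^(1/4) = 227.2 K.
ΔT = T_surf − T_eq = 314 − 227.2.

ΔT ≈ 86.8 K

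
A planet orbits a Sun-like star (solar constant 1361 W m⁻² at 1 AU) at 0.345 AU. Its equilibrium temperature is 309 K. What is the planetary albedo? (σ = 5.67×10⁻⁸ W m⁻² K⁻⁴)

A ≈ 0.82

Flux at 0.345 AU: S = 1361/0.345² = 1.14×10⁴ W m⁻².
From T_eq⁴ = S(1−A)/(4σ): 1−A = 4σT_eq⁴/S.
1−A = 4 × 5.67×10⁻⁸ × (309)⁴ / 1.14×10⁴ = 0.181.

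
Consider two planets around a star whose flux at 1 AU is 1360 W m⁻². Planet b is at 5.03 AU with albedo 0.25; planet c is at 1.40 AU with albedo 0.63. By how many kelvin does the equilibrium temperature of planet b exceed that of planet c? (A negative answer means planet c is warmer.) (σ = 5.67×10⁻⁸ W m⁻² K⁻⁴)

T_eq = [S₀(1−A)/(4σd²)]^(1/4), so T ∝ (1−A)^(1/4) / √d.
T₁ = [1360×0.75/(4×5.67×10⁻⁸×5.03²)]^(1/4) = 115.47 K.
T₂ = [1360×0.37/(4×5.67×10⁻⁸×1.40²)]^(1/4) = 183.43 K.

ΔT ≈ -68.0 K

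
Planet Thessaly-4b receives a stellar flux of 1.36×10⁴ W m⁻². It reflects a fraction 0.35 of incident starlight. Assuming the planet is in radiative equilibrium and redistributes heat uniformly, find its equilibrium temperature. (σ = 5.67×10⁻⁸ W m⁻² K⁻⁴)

T_eq ≈ 444 K

Energy balance: absorbed = emitted ⇒ πR²·S(1−A) = 4πR²·σT_eq⁴, so T_eq⁴ = S(1−A)/(4σ).
T_eq = [1.36×10⁴ × 0.65 / (4 × 5.67×10⁻⁸)]^(1/4) = (3.90×10¹⁰)^(1/4) = 444 K.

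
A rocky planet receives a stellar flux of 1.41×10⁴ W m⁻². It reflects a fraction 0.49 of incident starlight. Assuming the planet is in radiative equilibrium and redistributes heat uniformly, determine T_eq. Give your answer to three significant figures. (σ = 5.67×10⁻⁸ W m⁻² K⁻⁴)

Energy balance: absorbed = emitted ⇒ πR²·S(1−A) = 4πR²·σT_eq⁴, so T_eq⁴ = S(1−A)/(4σ).
T_eq = [1.41×10⁴ × 0.51 / (4 × 5.67×10⁻⁸)]^(1/4) = (3.17×10¹⁰)^(1/4) = 422 K.

T_eq ≈ 422 K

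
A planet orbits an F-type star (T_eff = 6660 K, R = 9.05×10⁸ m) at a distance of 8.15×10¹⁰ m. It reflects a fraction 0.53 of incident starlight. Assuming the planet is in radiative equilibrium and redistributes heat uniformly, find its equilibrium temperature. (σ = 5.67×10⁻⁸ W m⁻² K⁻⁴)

T_eq ≈ 411 K

L = 4πR_⋆²σT_⋆⁴ = 4π(9.05×10⁸)² × 5.67×10⁻⁸ × (6660)⁴ = 1.15×10²⁷ W.
S = L/(4πd²) = 1.38×10⁴ W m⁻².
Energy balance: absorbed = emitted ⇒ πR²·S(1−A) = 4πR²·σT_eq⁴, so T_eq⁴ = S(1−A)/(4σ).
T_eq = [1.38×10⁴ × 0.47 / (4 × 5.67×10⁻⁸)]^(1/4) = (2.85×10¹⁰)^(1/4) = 411 K.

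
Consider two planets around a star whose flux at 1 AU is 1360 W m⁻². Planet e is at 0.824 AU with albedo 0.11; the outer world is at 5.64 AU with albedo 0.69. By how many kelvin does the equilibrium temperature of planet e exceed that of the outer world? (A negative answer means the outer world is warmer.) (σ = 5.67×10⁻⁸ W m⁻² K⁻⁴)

T_eq = [S₀(1−A)/(4σd²)]^(1/4), so T ∝ (1−A)^(1/4) / √d.
T₁ = [1360×0.89/(4×5.67×10⁻⁸×0.824²)]^(1/4) = 297.75 K.
T₂ = [1360×0.31/(4×5.67×10⁻⁸×5.64²)]^(1/4) = 87.43 K.

ΔT ≈ 210.3 K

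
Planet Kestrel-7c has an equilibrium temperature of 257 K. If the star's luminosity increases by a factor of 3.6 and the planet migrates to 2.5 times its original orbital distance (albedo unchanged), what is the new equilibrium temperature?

T_eq ∝ L^(1/4) · d^(−1/2).
T′ = 257 × 3.6^(1/4) / 2.5^(1/2) = 224 K.

T_eq ≈ 224 K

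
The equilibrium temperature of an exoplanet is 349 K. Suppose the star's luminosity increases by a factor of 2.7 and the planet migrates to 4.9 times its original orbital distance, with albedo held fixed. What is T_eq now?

T_eq ≈ 202 K

T_eq ∝ L^(1/4) · d^(−1/2).
T′ = 349 × 2.7^(1/4) / 4.9^(1/2) = 202 K.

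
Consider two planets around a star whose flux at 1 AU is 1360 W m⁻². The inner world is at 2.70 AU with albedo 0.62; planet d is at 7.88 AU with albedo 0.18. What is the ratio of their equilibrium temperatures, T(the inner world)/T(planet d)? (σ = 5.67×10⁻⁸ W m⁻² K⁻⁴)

T₁/T₂ ≈ 1.410

T_eq = [S₀(1−A)/(4σd²)]^(1/4), so T ∝ (1−A)^(1/4) / √d.
T₁ = [1360×0.38/(4×5.67×10⁻⁸×2.70²)]^(1/4) = 132.97 K.
T₂ = [1360×0.82/(4×5.67×10⁻⁸×7.88²)]^(1/4) = 94.33 K.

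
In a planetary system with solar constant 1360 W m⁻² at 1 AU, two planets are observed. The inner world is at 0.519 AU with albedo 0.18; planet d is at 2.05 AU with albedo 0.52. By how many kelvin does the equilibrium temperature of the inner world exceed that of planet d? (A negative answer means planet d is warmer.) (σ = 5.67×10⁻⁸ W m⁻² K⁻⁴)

T_eq = [S₀(1−A)/(4σd²)]^(1/4), so T ∝ (1−A)^(1/4) / √d.
T₁ = [1360×0.82/(4×5.67×10⁻⁸×0.519²)]^(1/4) = 367.57 K.
T₂ = [1360×0.48/(4×5.67×10⁻⁸×2.05²)]^(1/4) = 161.77 K.

ΔT ≈ 205.8 K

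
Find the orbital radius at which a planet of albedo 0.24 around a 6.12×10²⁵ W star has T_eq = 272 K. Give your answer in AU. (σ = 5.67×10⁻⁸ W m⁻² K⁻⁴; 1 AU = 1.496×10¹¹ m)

d ≈ 0.365 AU

From T_eq⁴ = L(1−A)/(16πσd²): d = √[L(1−A)/(16πσT_eq⁴)].
d = √[6.12×10²⁵ × 0.76 / (16π × 5.67×10⁻⁸ × (272)⁴)] = 5.46×10¹⁰ m = 0.365 AU.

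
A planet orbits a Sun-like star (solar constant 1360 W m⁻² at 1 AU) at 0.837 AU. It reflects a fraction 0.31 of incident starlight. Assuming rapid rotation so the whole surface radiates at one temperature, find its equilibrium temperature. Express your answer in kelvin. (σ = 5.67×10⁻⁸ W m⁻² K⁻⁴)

T_eq ≈ 277 K

Flux at 0.837 AU: S = 1360/0.837² = 1940 W m⁻².
Energy balance: absorbed = emitted ⇒ πR²·S(1−A) = 4πR²·σT_eq⁴, so T_eq⁴ = S(1−A)/(4σ).
T_eq = [1940 × 0.69 / (4 × 5.67×10⁻⁸)]^(1/4) = (5.91×10⁹)^(1/4) = 277 K.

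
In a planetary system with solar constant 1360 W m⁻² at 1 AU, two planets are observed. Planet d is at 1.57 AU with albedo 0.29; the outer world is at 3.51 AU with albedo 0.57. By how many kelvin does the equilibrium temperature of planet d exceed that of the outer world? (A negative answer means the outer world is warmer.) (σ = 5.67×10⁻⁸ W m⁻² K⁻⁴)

ΔT ≈ 83.6 K

T_eq = [S₀(1−A)/(4σd²)]^(1/4), so T ∝ (1−A)^(1/4) / √d.
T₁ = [1360×0.71/(4×5.67×10⁻⁸×1.57²)]^(1/4) = 203.86 K.
T₂ = [1360×0.43/(4×5.67×10⁻⁸×3.51²)]^(1/4) = 120.28 K.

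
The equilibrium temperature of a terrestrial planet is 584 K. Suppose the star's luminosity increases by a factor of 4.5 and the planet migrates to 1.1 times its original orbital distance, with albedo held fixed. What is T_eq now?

T_eq ∝ L^(1/4) · d^(−1/2).
T′ = 584 × 4.5^(1/4) / 1.1^(1/2) = 811 K.

T_eq ≈ 811 K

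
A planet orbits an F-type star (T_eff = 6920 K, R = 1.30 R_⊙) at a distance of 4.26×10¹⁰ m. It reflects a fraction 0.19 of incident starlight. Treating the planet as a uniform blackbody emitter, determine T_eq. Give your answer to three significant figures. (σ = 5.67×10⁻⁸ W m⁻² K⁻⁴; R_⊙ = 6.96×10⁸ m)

R_⋆ = 1.30 × 6.96×10⁸ = 9.05×10⁸ m.
L = 4πR_⋆²σT_⋆⁴ = 4π(9.05×10⁸)² × 5.67×10⁻⁸ × (6920)⁴ = 1.34×10²⁷ W.
S = L/(4πd²) = 5.87×10⁴ W m⁻².
Energy balance: absorbed = emitted ⇒ πR²·S(1−A) = 4πR²·σT_eq⁴, so T_eq⁴ = S(1−A)/(4σ).
T_eq = [5.87×10⁴ × 0.81 / (4 × 5.67×10⁻⁸)]^(1/4) = (2.09×10¹¹)^(1/4) = 677 K.

T_eq ≈ 677 K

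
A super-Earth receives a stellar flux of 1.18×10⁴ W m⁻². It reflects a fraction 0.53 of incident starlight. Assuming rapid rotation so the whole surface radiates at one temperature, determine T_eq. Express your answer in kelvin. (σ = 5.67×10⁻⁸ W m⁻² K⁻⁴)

T_eq ≈ 395 K

Energy balance: absorbed = emitted ⇒ πR²·S(1−A) = 4πR²·σT_eq⁴, so T_eq⁴ = S(1−A)/(4σ).
T_eq = [1.18×10⁴ × 0.47 / (4 × 5.67×10⁻⁸)]^(1/4) = (2.45×10¹⁰)^(1/4) = 395 K.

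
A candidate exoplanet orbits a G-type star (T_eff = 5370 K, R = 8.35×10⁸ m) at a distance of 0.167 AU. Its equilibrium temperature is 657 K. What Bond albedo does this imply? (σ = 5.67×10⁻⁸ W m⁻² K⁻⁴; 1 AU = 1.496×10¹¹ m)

d = 0.167 AU = 2.50×10¹⁰ m.
L = 4πR_⋆²σT_⋆⁴ = 4π(8.35×10⁸)² × 5.67×10⁻⁸ × (5370)⁴ = 4.13×10²⁶ W.
S = L/(4πd²) = 5.27×10⁴ W m⁻².
From T_eq⁴ = S(1−A)/(4σ): 1−A = 4σT_eq⁴/S.
1−A = 4 × 5.67×10⁻⁸ × (657)⁴ / 5.27×10⁴ = 0.802.

A ≈ 0.20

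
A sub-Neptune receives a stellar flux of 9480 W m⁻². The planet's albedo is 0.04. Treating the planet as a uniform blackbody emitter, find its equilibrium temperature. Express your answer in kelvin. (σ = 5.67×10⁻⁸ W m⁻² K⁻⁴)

T_eq ≈ 448 K

Energy balance: absorbed = emitted ⇒ πR²·S(1−A) = 4πR²·σT_eq⁴, so T_eq⁴ = S(1−A)/(4σ).
T_eq = [9480 × 0.96 / (4 × 5.67×10⁻⁸)]^(1/4) = (4.01×10¹⁰)^(1/4) = 448 K.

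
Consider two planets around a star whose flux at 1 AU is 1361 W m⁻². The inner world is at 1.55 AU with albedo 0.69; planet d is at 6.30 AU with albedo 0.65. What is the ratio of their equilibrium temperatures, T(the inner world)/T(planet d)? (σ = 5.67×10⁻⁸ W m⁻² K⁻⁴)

T₁/T₂ ≈ 1.956

T_eq = [S₀(1−A)/(4σd²)]^(1/4), so T ∝ (1−A)^(1/4) / √d.
T₁ = [1361×0.31/(4×5.67×10⁻⁸×1.55²)]^(1/4) = 166.81 K.
T₂ = [1361×0.35/(4×5.67×10⁻⁸×6.30²)]^(1/4) = 85.29 K.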